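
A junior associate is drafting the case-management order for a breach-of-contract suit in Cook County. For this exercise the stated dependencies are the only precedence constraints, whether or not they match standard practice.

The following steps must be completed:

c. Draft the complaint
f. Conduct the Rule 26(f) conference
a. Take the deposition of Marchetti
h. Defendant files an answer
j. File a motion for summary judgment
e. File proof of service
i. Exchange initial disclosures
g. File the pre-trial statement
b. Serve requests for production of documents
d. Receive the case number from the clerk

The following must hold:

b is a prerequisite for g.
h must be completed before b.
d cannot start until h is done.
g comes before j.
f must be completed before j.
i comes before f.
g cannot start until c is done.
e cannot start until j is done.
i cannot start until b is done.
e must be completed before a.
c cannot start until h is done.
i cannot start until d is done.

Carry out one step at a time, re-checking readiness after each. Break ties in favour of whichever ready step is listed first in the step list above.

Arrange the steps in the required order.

h is the only step with nothing outstanding, so it goes first.
Ready: c, b and d. c is listed earlier → c.
b and d are both available; b is listed earlier → b.
Ready: g and d. g is listed earlier → g.
Next only d has its prerequisites met → d.
That leaves i as the only ready step → i.
That leaves f as the only ready step → f.
That leaves j as the only ready step → j.
e needed j, now all done → e.
a needed e, now all done → a.

h, c, b, g, d, i, f, j, e, a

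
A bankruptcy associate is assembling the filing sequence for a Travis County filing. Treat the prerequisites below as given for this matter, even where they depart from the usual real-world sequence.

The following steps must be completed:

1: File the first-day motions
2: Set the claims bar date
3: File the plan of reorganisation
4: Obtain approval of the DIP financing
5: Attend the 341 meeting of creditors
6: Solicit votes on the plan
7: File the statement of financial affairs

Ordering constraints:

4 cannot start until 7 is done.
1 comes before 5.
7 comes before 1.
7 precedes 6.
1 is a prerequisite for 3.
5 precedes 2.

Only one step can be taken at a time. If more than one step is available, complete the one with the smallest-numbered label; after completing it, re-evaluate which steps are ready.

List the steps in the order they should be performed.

Only 7 has no prerequisites, so it is first.
Ready: 1, 4 and 6. 1 has the earlier label → 1.
3 and 5 now also ready, so the ready set is {3, 4, 5, 6}; 3 has the earlier label → 3.
Ready: 4, 5 and 6. 4 has the earlier label → 4.
Now 5 and 6 have their prerequisites met. 5 has the earlier label, so 5 next.
Ready: 2 and 6. 2 has the earlier label → 2.
6 needed 7, now all done → 6.

7 → 1 → 3 → 4 → 5 → 2 → 6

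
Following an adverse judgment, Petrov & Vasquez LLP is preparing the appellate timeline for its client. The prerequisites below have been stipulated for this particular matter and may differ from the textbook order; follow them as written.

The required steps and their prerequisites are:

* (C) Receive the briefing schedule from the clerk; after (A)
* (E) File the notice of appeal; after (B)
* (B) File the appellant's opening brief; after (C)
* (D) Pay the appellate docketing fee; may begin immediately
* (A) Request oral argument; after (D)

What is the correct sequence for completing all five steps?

Only (D) has no prerequisites, so it is first.
(A) needed (D), now all done → (A).
(C) is the only step now ready → (C).
Next only (B) has its prerequisites met → (B).
(E) needed (B), now all done → (E).

(D), (A), (C), (B), (E)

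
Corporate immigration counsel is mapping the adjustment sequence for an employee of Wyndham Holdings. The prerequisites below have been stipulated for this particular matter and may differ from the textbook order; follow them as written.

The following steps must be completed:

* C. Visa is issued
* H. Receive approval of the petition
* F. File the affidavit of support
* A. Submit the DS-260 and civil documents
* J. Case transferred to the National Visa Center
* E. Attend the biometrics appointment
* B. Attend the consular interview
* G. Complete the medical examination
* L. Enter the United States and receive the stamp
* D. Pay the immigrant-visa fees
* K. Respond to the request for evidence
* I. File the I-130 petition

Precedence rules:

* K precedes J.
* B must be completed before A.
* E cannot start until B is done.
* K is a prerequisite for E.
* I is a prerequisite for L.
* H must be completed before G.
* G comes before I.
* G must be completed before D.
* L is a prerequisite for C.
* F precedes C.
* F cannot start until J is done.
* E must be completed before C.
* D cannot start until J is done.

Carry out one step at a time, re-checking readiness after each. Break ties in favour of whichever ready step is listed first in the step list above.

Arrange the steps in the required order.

H, B, A, G, K, J, F, E, D, I, L, C

H, B and K have no prerequisites; H is listed earlier, so H is first.
G now also ready, so the ready set is {B, G, K}; B is listed earlier → B.
A now also ready, so the ready set is {A, G, K}; A is listed earlier → A.
Now G and K have their prerequisites met. G is listed earlier, so G next.
I now also ready, so the ready set is {K, I}; K is listed earlier → K.
J and E now also ready, so the ready set is {J, E, I}; J is listed earlier → J.
F and D now also ready, so the ready set is {F, E, D, I}; F is listed earlier → F.
Ready: E, D and I. E is listed earlier → E.
Now D and I have their prerequisites met. D is listed earlier, so D next.
I is the only step now ready → I.
That leaves L as the only ready step → L.
C needed F, E and L, now all done → C.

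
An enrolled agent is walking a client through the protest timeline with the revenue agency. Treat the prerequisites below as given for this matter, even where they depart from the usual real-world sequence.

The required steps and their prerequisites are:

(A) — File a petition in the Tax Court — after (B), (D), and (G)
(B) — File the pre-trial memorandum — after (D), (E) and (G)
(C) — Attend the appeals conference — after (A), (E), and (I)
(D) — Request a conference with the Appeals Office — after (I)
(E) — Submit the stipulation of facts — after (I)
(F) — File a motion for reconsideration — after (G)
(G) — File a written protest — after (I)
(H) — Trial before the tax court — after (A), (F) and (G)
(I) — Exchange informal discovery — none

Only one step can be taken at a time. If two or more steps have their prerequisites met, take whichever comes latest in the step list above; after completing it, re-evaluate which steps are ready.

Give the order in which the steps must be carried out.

(I) → (G) → (F) → (E) → (D) → (B) → (A) → (H) → (C)

(I) has no prerequisites → (I) first.
Ready: (G), (E) and (D). (G) is listed later → (G).
Ready: (F), (E) and (D). (F) is listed later → (F).
(E) and (D) are both available; (E) is listed later → (E).
(D) is the only step now ready → (D).
(B) needed (G), (E) and (D), now all done → (B).
(A) needed (G), (D) and (B), now all done → (A).
Now (H) and (C) have their prerequisites met. (H) is listed later, so (H) next.
(C) needed (I), (E) and (A), now all done → (C).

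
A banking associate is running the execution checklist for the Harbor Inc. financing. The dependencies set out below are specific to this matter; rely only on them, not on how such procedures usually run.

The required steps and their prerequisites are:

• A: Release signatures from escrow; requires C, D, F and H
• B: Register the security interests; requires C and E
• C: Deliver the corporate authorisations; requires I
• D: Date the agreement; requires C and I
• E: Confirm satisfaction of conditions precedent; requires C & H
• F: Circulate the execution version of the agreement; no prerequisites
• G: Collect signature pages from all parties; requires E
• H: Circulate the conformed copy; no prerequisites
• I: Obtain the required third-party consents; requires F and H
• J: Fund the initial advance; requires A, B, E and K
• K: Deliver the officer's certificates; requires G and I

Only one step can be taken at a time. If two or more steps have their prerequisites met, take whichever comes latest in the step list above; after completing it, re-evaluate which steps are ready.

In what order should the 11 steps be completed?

H and F have no prerequisites; H is listed later, so H is first.
That leaves F as the only ready step → F.
I is the only step now ready → I.
Next only C has its prerequisites met → C.
Ready: E and D. E is listed later → E.
G and B now also ready, so the ready set is {G, D, B}; G is listed later → G.
K now also ready, so the ready set is {K, D, B}; K is listed later → K.
Now D and B have their prerequisites met. D is listed later, so D next.
A now also ready, so the ready set is {B, A}; B is listed later → B.
A needed H, F, D and C, now all done → A.
J is the only step now ready → J.

H, F, I, C, E, G, K, D, B, A, J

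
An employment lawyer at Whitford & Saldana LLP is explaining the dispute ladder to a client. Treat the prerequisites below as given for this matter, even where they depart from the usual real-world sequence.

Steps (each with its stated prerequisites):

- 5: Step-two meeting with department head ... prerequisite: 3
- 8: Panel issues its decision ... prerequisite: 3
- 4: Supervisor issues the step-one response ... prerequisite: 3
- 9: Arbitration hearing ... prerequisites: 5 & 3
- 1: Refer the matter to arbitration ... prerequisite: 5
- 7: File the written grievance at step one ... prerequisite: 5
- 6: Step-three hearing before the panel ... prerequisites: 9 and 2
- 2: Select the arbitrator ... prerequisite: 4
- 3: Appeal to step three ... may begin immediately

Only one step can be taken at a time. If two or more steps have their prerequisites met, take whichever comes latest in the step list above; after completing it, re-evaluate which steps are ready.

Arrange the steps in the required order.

3, 4, 2, 8, 5, 7, 1, 9, 6

Only 3 has no prerequisites, so it is first.
4, 8 and 5 are all available; 4 is listed later → 4.
Ready: 2, 8 and 5. 2 is listed later → 2.
8 and 5 are both available; 8 is listed later → 8.
That leaves 5 as the only ready step → 5.
7, 1 and 9 are all available; 7 is listed later → 7.
1 and 9 are both available; 1 is listed later → 1.
9 is the only step now ready → 9.
Next only 6 has its prerequisites met → 6.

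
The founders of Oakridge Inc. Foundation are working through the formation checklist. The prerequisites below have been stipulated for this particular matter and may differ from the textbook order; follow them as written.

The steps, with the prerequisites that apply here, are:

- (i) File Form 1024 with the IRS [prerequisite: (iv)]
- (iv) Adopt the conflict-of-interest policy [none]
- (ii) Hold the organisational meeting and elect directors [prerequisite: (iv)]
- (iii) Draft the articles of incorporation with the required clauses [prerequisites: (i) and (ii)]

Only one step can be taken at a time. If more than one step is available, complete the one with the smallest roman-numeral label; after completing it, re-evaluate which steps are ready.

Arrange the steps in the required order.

(iv) (i) (ii) (iii)

(iv) is the only step with nothing outstanding, so it goes first.
Ready: (i) and (ii). (i) has the earlier label → (i).
(ii) is the only step now ready → (ii).
Next only (iii) has its prerequisites met → (iii).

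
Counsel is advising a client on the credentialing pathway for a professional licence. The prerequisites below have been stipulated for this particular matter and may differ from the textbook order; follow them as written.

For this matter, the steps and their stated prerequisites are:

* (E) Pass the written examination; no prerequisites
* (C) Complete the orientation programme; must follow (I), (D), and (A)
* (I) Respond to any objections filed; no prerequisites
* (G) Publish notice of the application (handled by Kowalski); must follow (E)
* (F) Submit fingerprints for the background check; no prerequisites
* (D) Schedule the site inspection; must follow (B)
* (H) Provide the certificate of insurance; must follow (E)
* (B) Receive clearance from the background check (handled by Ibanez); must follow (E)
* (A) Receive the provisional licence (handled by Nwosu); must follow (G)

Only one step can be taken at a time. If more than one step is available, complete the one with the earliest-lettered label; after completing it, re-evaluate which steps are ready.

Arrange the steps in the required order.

(E) (B) (D) (F) (G) (A) (H) (I) (C)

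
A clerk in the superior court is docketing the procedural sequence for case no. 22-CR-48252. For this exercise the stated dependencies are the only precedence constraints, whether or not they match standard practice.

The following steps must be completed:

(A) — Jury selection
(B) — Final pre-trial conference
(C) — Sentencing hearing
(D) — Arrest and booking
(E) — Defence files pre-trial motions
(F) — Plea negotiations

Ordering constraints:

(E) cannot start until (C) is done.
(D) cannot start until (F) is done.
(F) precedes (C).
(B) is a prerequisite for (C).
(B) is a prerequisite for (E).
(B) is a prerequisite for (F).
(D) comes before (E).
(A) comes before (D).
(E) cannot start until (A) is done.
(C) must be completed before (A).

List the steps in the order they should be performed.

Only (B) has no prerequisites, so it is first.
Next only (F) has its prerequisites met → (F).
That leaves (C) as the only ready step → (C).
(A) needed (C), now all done → (A).
(D) is the only step now ready → (D).
(E) needed (A), (B), (C) and (D), now all done → (E).

(B) (F) (C) (A) (D) (E)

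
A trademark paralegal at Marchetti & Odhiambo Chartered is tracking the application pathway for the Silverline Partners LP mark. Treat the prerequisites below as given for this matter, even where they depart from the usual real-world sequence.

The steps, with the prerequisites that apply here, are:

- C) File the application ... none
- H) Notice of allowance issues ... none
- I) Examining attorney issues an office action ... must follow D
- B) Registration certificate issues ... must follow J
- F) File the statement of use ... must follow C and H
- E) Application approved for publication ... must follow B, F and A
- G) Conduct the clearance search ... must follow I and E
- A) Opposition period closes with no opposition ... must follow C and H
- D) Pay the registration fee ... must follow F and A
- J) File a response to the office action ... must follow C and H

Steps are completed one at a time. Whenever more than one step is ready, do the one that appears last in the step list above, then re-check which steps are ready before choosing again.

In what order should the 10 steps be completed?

Nothing is required for H and C. H is listed later → H first.
That leaves C as the only ready step → C.
Ready: J, A and F. J is listed later → J.
Ready: A, F and B. A is listed later → A.
F and B are both available; F is listed later → F.
D now also ready, so the ready set is {D, B}; D is listed later → D.
I now also ready, so the ready set is {B, I}; B is listed later → B.
E now also ready, so the ready set is {E, I}; E is listed later → E.
I needed D, now all done → I.
G is the only step now ready → G.

H → C → J → A → F → D → B → E → I → G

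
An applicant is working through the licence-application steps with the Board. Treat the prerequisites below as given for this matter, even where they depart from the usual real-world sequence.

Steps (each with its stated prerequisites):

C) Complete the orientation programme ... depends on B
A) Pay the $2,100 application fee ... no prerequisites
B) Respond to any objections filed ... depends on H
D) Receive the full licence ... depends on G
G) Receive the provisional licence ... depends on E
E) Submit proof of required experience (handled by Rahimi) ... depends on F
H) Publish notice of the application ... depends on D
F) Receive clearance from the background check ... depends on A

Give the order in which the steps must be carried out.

Only A has no prerequisites, so it is first.
Next only F has its prerequisites met → F.
Next only E has its prerequisites met → E.
G needed E, now all done → G.
Next only D has its prerequisites met → D.
H needed D, now all done → H.
B needed H, now all done → B.
That leaves C as the only ready step → C.

A F E G D H B C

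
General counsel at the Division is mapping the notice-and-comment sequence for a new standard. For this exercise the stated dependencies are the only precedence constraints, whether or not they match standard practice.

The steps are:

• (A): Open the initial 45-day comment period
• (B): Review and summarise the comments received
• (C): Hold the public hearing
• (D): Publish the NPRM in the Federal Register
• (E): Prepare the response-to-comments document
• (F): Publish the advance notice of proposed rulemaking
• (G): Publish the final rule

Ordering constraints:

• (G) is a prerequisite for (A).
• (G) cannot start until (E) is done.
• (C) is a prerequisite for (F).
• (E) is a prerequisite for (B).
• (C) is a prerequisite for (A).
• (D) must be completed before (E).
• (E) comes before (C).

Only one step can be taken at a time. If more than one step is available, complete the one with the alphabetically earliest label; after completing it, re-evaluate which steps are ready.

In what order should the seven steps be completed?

(D), (E), (B), (C), (F), (G), (A)

Only (D) has no prerequisites, so it is first.
(E) needed (D), now all done → (E).
Ready: (B), (C) and (G). (B) has the earlier label → (B).
Now (C) and (G) have their prerequisites met. (C) has the earlier label, so (C) next.
(F) now also ready, so the ready set is {(F), (G)}; (F) has the earlier label → (F).
(G) needed (E), now all done → (G).
That leaves (A) as the only ready step → (A).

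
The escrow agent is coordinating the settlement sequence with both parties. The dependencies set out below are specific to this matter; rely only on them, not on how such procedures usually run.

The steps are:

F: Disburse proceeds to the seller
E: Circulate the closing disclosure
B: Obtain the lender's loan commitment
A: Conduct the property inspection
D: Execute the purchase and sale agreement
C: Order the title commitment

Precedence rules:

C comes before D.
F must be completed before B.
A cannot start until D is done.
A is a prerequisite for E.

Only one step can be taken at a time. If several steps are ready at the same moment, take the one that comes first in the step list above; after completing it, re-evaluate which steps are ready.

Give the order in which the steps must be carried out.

F, B, C, D, A, E

Nothing is required for F and C. F is listed earlier → F first.
Now B and C have their prerequisites met. B is listed earlier, so B next.
That leaves C as the only ready step → C.
D needed C, now all done → D.
A is the only step now ready → A.
Next only E has its prerequisites met → E.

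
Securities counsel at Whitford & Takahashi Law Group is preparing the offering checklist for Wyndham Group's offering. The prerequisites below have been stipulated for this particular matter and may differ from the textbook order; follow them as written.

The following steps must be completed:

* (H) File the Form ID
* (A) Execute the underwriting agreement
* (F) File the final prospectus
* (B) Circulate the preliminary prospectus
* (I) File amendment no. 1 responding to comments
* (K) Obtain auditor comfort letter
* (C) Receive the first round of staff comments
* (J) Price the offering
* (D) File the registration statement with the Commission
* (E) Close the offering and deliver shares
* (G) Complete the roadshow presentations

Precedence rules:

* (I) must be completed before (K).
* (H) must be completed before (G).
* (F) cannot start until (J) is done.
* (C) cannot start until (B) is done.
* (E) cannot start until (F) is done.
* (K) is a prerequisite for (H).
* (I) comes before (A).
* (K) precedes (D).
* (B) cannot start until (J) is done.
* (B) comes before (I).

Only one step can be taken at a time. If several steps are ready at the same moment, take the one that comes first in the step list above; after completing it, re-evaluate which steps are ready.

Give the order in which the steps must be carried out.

(J) has no prerequisites → (J) first.
Ready: (F) and (B). (F) is listed earlier → (F).
(B) and (E) are both available; (B) is listed earlier → (B).
(I) and (C) now also ready, so the ready set is {(I), (C), (E)}; (I) is listed earlier → (I).
(A) and (K) now also ready, so the ready set is {(A), (K), (C), (E)}; (A) is listed earlier → (A).
Ready: (K), (C) and (E). (K) is listed earlier → (K).
(H), (C), (D) and (E) are all available; (H) is listed earlier → (H).
Ready: (C), (D), (E) and (G). (C) is listed earlier → (C).
(D), (E) and (G) are all available; (D) is listed earlier → (D).
(E) and (G) are both available; (E) is listed earlier → (E).
Next only (G) has its prerequisites met → (G).

(J), (F), (B), (I), (A), (K), (H), (C), (D), (E), (G)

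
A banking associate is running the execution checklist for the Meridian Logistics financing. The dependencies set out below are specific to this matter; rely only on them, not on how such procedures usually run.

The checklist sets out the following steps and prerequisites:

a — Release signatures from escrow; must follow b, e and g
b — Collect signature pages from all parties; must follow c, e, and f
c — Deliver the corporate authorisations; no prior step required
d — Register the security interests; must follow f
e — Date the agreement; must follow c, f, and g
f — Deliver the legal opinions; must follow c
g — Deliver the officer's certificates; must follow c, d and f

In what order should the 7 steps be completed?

c → f → d → g → e → b → a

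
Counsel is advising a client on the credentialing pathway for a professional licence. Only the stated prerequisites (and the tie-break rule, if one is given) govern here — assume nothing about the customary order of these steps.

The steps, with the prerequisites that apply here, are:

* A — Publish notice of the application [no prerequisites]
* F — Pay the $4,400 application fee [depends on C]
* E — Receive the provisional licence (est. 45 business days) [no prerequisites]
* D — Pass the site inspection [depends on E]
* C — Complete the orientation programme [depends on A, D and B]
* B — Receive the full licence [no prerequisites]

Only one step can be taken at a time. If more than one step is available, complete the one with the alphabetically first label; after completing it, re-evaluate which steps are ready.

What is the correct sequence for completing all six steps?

Nothing is required for A, B and E. A has the earlier label → A first.
B and E are both available; B has the earlier label → B.
E is the only step now ready → E.
Next only D has its prerequisites met → D.
Next only C has its prerequisites met → C.
F needed C, now all done → F.

A B E D C F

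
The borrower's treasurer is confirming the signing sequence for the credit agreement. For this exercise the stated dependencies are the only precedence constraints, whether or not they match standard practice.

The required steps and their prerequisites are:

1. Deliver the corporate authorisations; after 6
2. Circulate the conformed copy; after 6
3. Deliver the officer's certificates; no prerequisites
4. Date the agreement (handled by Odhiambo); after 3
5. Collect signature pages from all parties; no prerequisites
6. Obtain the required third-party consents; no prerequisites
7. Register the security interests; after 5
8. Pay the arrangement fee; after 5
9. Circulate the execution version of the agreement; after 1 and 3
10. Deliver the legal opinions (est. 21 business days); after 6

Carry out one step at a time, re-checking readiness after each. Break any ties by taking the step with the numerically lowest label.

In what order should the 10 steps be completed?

3 4 5 6 1 2 7 8 9 10

3, 5 and 6 have no prerequisites; 3 has the earlier label, so 3 is first.
4, 5 and 6 are all available; 4 has the earlier label → 4.
Ready: 5 and 6. 5 has the earlier label → 5.
7 and 8 now also ready, so the ready set is {6, 7, 8}; 6 has the earlier label → 6.
1, 2 and 10 now also ready, so the ready set is {1, 2, 7, 8, 10}; 1 has the earlier label → 1.
2, 7, 8, 9 and 10 are all available; 2 has the earlier label → 2.
Now 7, 8, 9 and 10 have their prerequisites met. 7 has the earlier label, so 7 next.
Now 8, 9 and 10 have their prerequisites met. 8 has the earlier label, so 8 next.
9 and 10 are both available; 9 has the earlier label → 9.
10 needed 6, now all done → 10.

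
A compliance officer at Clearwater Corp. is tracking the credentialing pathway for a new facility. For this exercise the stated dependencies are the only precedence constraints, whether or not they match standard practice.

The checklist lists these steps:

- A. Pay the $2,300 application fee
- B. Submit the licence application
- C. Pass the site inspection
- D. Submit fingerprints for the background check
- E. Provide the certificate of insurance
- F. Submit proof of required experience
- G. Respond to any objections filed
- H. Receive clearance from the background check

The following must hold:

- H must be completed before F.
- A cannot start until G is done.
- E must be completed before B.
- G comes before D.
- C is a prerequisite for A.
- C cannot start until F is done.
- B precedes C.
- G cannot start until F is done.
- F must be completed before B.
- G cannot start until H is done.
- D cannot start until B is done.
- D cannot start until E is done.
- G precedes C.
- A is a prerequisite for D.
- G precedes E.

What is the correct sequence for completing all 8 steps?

H, F, G, E, B, C, A, D

Only H has no prerequisites, so it is first.
F needed H, now all done → F.
G needed F and H, now all done → G.
Next only E has its prerequisites met → E.
B needed E and F, now all done → B.
That leaves C as the only ready step → C.
A is the only step now ready → A.
D needed A, B, E and G, now all done → D.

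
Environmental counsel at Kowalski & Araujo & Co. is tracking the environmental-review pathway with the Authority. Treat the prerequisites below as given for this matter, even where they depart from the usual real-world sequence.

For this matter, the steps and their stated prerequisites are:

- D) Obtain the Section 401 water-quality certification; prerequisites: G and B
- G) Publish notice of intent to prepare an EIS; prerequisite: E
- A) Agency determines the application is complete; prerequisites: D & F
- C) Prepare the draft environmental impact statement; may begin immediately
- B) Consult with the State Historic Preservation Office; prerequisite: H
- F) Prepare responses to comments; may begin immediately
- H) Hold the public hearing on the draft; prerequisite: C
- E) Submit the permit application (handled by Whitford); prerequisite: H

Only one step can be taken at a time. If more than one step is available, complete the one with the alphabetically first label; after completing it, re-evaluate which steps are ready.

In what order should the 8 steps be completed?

C F H B E G D A

Nothing is required for C and F. C has the earlier label → C first.
H now also ready, so the ready set is {F, H}; F has the earlier label → F.
H is the only step now ready → H.
B and E are both available; B has the earlier label → B.
E needed H, now all done → E.
Next only G has its prerequisites met → G.
D is the only step now ready → D.
That leaves A as the only ready step → A.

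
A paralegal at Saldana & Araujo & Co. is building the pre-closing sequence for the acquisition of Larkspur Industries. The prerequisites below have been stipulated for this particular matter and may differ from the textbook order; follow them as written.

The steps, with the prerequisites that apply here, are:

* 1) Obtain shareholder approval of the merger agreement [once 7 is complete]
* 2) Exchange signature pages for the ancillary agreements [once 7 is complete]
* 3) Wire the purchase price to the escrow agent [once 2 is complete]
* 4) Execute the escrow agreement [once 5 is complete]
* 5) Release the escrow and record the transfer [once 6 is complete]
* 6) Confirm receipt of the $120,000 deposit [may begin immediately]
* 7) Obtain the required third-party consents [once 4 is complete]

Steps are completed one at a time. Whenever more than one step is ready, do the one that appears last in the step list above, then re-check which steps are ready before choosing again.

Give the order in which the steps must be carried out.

6, 5, 4, 7, 2, 3, 1

6 is the only step with nothing outstanding, so it goes first.
That leaves 5 as the only ready step → 5.
Next only 4 has its prerequisites met → 4.
7 needed 4, now all done → 7.
Ready: 2 and 1. 2 is listed later → 2.
Now 3 and 1 have their prerequisites met. 3 is listed later, so 3 next.
1 needed 7, now all done → 1.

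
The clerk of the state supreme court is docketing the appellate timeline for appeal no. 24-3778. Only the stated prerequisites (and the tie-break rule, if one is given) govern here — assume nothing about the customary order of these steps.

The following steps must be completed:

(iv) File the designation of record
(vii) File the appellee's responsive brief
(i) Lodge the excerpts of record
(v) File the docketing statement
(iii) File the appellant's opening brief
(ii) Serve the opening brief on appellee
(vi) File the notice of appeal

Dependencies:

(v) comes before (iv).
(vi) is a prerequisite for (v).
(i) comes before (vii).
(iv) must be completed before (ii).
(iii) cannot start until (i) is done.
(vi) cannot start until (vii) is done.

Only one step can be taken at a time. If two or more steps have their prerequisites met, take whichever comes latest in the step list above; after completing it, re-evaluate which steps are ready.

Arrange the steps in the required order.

Only (i) has no prerequisites, so it is first.
Ready: (iii) and (vii). (iii) is listed later → (iii).
That leaves (vii) as the only ready step → (vii).
(vi) needed (vii), now all done → (vi).
(v) needed (vi), now all done → (v).
Next only (iv) has its prerequisites met → (iv).
(ii) needed (iv), now all done → (ii).

(i) (iii) (vii) (vi) (v) (iv) (ii)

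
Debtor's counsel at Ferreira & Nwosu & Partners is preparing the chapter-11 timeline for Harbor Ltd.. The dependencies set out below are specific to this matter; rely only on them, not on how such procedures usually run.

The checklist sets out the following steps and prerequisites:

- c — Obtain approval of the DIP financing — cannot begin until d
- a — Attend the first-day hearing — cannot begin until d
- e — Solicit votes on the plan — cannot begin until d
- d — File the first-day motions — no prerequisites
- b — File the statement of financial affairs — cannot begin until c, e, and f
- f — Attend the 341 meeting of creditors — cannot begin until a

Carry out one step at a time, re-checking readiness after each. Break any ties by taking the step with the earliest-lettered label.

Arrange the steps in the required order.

d has no prerequisites → d first.
Ready: a, c and e. a has the earlier label → a.
Now c, e and f have their prerequisites met. c has the earlier label, so c next.
e and f are both available; e has the earlier label → e.
That leaves f as the only ready step → f.
b is the only step now ready → b.

d a c e f b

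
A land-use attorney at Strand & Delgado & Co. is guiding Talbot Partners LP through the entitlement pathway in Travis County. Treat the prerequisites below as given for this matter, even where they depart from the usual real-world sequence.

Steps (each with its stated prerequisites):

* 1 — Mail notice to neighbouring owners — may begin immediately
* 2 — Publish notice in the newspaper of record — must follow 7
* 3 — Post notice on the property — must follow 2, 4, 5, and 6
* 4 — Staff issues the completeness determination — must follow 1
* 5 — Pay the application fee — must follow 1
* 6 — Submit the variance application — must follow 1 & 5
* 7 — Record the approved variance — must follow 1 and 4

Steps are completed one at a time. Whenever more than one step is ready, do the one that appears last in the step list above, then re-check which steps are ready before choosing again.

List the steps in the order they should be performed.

1 is the only step with nothing outstanding, so it goes first.
Now 5 and 4 have their prerequisites met. 5 is listed later, so 5 next.
6 now also ready, so the ready set is {6, 4}; 6 is listed later → 6.
4 is the only step now ready → 4.
7 needed 4 and 1, now all done → 7.
That leaves 2 as the only ready step → 2.
That leaves 3 as the only ready step → 3.

1 5 6 4 7 2 3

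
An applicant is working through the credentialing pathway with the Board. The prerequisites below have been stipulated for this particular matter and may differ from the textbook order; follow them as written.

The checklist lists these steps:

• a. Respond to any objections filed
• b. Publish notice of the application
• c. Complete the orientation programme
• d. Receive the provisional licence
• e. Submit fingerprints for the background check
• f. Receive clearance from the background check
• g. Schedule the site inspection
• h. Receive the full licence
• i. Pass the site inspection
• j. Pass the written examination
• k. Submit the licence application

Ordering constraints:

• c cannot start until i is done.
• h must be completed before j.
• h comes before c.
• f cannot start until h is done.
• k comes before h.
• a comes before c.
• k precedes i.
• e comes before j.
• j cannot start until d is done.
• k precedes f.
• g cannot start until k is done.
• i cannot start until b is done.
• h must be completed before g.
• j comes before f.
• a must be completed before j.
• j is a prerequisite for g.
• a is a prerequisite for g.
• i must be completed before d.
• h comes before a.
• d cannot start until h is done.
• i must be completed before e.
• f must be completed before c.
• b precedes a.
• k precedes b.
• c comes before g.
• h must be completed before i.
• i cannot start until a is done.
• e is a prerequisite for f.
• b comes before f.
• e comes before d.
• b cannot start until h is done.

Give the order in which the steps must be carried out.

k is the only step with nothing outstanding, so it goes first.
h is the only step now ready → h.
b needed h and k, now all done → b.
That leaves a as the only ready step → a.
That leaves i as the only ready step → i.
That leaves e as the only ready step → e.
d is the only step now ready → d.
j is the only step now ready → j.
Next only f has its prerequisites met → f.
That leaves c as the only ready step → c.
That leaves g as the only ready step → g.

k h b a i e d j f c g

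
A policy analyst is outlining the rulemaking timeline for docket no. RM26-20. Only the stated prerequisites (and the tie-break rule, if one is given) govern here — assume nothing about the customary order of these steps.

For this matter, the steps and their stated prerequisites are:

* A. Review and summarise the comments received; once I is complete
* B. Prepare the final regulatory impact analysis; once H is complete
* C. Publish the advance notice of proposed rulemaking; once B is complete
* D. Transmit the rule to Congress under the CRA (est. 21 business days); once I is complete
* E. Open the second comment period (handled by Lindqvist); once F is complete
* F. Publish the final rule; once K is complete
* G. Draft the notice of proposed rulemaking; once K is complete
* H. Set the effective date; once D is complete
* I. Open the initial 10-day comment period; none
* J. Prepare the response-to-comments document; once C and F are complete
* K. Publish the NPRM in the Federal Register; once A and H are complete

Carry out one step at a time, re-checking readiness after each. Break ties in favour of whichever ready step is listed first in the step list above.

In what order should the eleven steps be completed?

I, A, D, H, B, C, K, F, E, G, J

I is the only step with nothing outstanding, so it goes first.
Now A and D have their prerequisites met. A is listed earlier, so A next.
That leaves D as the only ready step → D.
H needed D, now all done → H.
Now B and K have their prerequisites met. B is listed earlier, so B next.
C and K are both available; C is listed earlier → C.
That leaves K as the only ready step → K.
Now F and G have their prerequisites met. F is listed earlier, so F next.
Now E, G and J have their prerequisites met. E is listed earlier, so E next.
Ready: G and J. G is listed earlier → G.
Next only J has its prerequisites met → J.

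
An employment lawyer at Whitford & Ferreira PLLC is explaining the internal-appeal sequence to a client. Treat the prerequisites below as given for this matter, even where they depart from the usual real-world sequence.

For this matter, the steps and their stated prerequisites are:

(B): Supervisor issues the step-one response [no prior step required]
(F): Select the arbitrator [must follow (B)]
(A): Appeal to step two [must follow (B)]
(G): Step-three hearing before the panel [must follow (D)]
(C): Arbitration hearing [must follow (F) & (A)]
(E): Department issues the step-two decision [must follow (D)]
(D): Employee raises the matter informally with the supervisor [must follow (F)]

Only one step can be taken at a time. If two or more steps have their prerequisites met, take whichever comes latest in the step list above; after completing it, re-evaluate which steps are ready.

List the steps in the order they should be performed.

(B) is the only step with nothing outstanding, so it goes first.
(A) and (F) are both available; (A) is listed later → (A).
(F) is the only step now ready → (F).
Now (D) and (C) have their prerequisites met. (D) is listed later, so (D) next.
(E), (C) and (G) are all available; (E) is listed later → (E).
(C) and (G) are both available; (C) is listed later → (C).
(G) needed (D), now all done → (G).

(B), (A), (F), (D), (E), (C), (G)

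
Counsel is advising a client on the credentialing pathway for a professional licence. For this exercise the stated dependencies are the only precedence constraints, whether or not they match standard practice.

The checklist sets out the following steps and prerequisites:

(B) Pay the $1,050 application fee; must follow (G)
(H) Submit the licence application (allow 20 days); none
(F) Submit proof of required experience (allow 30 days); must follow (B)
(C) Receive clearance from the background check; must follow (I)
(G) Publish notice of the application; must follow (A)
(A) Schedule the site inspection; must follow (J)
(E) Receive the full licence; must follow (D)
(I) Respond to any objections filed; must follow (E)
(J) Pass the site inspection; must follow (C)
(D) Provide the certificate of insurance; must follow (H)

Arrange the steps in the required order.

(H) is the only step with nothing outstanding, so it goes first.
(D) needed (H), now all done → (D).
(E) needed (D), now all done → (E).
That leaves (I) as the only ready step → (I).
(C) needed (I), now all done → (C).
(J) is the only step now ready → (J).
Next only (A) has its prerequisites met → (A).
(G) is the only step now ready → (G).
That leaves (B) as the only ready step → (B).
(F) is the only step now ready → (F).

(H), (D), (E), (I), (C), (J), (A), (G), (B), (F)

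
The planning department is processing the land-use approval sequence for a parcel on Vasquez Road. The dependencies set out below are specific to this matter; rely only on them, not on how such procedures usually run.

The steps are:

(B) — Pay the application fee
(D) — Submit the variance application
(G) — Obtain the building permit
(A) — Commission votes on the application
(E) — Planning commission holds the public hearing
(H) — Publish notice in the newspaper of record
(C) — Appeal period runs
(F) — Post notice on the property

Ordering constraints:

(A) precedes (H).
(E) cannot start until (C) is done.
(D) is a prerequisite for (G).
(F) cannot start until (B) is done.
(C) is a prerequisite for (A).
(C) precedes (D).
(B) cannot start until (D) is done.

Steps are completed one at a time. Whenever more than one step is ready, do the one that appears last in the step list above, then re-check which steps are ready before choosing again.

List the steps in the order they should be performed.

(C) (E) (A) (H) (D) (G) (B) (F)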